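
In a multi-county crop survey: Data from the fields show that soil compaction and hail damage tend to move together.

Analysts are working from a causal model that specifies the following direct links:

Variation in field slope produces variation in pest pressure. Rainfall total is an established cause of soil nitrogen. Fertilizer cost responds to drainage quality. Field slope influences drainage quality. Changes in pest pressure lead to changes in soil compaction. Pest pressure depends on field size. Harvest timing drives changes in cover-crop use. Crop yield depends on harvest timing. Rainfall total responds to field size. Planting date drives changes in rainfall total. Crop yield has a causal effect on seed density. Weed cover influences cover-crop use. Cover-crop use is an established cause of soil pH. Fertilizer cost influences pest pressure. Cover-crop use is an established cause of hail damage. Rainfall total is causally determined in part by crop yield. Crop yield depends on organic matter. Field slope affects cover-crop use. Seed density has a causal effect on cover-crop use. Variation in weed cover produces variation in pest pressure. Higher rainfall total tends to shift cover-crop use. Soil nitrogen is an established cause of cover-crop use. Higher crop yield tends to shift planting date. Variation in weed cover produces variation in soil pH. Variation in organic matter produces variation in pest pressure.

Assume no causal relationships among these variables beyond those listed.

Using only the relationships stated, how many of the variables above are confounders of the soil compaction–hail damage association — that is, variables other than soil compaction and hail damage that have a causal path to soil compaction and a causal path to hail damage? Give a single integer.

The common causes are: field size (to soil compaction via field size → pest pressure → soil compaction; to hail damage via field size → rainfall total → cover-crop use → hail damage); field slope (to soil compaction via field slope → pest pressure → soil compaction; to hail damage via field slope → cover-crop use → hail damage); organic matter (to soil compaction via organic matter → pest pressure → soil compaction; to hail damage via organic matter → crop yield → seed density → cover-crop use → hail damage); weed cover (to soil compaction via weed cover → pest pressure → soil compaction; to hail damage via weed cover → cover-crop use → hail damage).
Every other variable lacks a causal path to at least one of soil compaction and hail damage.

4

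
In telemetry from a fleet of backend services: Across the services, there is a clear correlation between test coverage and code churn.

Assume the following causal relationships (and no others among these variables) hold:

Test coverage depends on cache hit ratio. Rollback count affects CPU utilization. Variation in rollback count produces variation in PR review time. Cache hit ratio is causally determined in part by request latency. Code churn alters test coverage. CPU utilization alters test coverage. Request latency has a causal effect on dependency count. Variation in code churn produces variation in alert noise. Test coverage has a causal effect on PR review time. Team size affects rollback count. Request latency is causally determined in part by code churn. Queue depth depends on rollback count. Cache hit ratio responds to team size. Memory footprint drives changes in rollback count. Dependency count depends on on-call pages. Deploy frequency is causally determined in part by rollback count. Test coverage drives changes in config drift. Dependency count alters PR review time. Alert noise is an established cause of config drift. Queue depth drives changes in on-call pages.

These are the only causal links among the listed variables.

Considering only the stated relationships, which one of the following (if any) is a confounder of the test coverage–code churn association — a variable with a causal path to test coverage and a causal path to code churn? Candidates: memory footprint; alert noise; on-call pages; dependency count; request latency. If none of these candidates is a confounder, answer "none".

None of the listed candidates has causal paths to both test coverage and code churn in the stated relationships, so none is a common cause.

none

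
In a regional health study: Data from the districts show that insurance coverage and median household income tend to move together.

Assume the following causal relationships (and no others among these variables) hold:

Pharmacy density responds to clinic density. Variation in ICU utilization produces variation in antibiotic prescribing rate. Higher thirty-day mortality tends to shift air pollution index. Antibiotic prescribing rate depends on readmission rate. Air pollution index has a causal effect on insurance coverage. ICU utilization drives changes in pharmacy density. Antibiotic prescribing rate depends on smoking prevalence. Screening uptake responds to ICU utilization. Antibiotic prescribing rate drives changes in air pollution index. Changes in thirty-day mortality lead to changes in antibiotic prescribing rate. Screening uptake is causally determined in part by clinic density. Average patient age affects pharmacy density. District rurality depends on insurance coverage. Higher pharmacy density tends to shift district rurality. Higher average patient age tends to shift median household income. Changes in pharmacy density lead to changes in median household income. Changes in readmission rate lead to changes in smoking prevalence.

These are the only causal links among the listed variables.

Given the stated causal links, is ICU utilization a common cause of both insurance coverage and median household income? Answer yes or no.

yes

ICU utilization has a causal path to insurance coverage (ICU utilization → antibiotic prescribing rate → air pollution index → insurance coverage) and to median household income (ICU utilization → pharmacy density → median household income), so it is a common cause of both — a confounder.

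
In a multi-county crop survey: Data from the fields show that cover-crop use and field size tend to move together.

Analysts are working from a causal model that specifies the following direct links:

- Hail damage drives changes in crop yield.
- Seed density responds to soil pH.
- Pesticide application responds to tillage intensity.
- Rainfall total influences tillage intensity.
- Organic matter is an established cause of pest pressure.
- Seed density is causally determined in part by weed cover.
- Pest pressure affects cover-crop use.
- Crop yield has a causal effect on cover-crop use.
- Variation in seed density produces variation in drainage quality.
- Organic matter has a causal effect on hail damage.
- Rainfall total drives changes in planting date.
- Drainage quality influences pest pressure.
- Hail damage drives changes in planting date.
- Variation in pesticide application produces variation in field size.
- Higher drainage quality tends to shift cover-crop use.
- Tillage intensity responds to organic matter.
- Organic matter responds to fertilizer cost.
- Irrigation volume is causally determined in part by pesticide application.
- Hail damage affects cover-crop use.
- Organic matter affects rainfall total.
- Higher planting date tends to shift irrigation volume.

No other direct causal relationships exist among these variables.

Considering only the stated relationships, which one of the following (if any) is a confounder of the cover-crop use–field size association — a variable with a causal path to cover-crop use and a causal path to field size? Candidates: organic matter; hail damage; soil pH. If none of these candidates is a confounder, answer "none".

Organic matter causes cover-crop use (organic matter → pest pressure → cover-crop use) and also causes field size (organic matter → tillage intensity → pesticide application → field size); it is a common cause of both.
Each of the other candidates lacks a causal path to at least one of cover-crop use and field size, so they do not confound the relationship.

organic matter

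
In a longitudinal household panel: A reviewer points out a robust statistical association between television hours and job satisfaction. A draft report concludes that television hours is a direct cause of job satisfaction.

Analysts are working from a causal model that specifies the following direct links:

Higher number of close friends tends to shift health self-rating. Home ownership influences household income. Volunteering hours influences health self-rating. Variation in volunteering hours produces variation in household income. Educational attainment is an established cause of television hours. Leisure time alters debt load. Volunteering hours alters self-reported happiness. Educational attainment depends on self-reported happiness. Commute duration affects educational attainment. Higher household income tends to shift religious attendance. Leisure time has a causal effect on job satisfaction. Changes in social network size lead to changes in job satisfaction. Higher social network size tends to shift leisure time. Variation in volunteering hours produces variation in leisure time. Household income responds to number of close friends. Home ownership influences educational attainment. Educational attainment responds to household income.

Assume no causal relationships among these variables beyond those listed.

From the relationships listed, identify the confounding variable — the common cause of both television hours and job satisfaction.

volunteering hours

Volunteering hours has a causal path to television hours (volunteering hours → household income → educational attainment → television hours) and a separate causal path to job satisfaction (volunteering hours → leisure time → job satisfaction), so it is a common cause of both.
No stated relationship gives television hours a causal route to job satisfaction, so the correlation is explained by the shared upstream cause rather than a direct effect.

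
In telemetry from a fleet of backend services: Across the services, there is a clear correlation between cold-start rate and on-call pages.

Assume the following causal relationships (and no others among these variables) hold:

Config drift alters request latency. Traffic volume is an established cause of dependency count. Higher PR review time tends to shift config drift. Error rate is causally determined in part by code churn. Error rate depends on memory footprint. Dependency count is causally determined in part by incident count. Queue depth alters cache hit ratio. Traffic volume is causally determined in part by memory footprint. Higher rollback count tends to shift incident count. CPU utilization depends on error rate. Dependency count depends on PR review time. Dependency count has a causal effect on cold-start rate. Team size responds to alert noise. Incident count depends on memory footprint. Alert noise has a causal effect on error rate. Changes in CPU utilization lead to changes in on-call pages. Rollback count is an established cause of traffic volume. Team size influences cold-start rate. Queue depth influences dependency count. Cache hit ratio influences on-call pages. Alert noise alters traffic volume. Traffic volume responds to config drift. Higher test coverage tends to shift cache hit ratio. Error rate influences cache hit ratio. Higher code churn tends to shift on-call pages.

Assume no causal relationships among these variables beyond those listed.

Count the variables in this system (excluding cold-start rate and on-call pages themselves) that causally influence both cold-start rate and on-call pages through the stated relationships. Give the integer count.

3

The common causes are: alert noise (to cold-start rate via alert noise → team size → cold-start rate; to on-call pages via alert noise → error rate → CPU utilization → on-call pages); memory footprint (to cold-start rate via memory footprint → traffic volume → dependency count → cold-start rate; to on-call pages via memory footprint → error rate → CPU utilization → on-call pages); queue depth (to cold-start rate via queue depth → dependency count → cold-start rate; to on-call pages via queue depth → cache hit ratio → on-call pages).
Every other variable lacks a causal path to at least one of cold-start rate and on-call pages.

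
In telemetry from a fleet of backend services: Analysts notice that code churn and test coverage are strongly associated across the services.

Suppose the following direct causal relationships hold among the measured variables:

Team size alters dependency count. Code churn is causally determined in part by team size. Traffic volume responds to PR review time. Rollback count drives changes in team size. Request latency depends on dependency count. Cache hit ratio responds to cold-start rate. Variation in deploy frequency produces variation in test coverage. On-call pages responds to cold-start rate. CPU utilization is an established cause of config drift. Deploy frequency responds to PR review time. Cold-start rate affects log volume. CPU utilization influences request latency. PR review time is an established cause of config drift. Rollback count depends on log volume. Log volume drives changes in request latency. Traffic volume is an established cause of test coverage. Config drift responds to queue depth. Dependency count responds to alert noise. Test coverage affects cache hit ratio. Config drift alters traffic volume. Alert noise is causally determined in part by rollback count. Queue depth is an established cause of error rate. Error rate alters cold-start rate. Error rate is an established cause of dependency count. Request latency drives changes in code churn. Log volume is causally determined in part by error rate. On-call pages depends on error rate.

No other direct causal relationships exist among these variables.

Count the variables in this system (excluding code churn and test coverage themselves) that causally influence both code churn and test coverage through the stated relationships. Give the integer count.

2

The common causes are: CPU utilization (to code churn via CPU utilization → request latency → code churn; to test coverage via CPU utilization → config drift → traffic volume → test coverage); queue depth (to code churn via queue depth → error rate → log volume → request latency → code churn; to test coverage via queue depth → config drift → traffic volume → test coverage).
Every other variable lacks a causal path to at least one of code churn and test coverage.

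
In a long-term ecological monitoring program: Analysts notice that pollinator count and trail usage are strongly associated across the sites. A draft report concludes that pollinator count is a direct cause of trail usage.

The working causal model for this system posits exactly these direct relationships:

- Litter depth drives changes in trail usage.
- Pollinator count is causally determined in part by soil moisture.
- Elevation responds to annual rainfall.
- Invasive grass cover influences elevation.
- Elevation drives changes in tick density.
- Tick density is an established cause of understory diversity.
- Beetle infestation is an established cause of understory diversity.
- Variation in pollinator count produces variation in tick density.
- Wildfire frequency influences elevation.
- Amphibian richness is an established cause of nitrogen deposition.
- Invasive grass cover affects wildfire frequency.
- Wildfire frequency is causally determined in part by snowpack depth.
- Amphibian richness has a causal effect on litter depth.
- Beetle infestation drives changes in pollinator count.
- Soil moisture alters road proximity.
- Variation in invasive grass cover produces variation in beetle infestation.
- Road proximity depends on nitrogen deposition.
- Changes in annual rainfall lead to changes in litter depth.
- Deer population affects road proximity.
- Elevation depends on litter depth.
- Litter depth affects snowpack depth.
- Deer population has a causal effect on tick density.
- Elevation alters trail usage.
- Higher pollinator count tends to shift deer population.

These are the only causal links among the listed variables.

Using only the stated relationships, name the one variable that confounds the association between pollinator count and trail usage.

Invasive grass cover has a causal path to pollinator count (invasive grass cover → beetle infestation → pollinator count) and a separate causal path to trail usage (invasive grass cover → elevation → trail usage), so it is a common cause of both.
No stated relationship gives pollinator count a causal route to trail usage, so the correlation is explained by the shared upstream cause rather than a direct effect.

invasive grass cover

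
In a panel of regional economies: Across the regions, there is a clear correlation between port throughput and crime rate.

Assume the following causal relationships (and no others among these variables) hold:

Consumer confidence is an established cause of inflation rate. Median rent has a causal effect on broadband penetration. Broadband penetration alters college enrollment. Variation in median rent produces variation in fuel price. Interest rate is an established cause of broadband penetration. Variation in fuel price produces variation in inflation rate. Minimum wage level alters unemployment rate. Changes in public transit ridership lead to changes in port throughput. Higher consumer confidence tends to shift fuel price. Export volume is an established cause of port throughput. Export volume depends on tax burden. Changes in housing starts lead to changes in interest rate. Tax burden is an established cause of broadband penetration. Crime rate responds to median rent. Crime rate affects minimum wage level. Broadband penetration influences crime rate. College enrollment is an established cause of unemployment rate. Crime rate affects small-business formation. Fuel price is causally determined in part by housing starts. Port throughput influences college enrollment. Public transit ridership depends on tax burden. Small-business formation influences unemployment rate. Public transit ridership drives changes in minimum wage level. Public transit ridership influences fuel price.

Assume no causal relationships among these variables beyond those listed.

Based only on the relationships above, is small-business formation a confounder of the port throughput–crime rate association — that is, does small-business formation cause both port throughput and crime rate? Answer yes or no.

no

Small-business formation has no stated causal path to either port throughput or crime rate. A confounder must cause both variables, so small-business formation does not qualify.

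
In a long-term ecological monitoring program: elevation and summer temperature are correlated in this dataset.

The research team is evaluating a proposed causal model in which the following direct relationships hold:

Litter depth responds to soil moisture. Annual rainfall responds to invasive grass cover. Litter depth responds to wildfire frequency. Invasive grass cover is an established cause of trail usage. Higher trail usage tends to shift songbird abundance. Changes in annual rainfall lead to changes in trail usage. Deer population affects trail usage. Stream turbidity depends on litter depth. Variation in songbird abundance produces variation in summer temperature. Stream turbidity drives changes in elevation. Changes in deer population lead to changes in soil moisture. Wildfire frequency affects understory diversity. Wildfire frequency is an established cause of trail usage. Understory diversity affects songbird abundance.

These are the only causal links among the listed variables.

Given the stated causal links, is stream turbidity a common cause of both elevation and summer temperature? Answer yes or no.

Stream turbidity has no stated causal path to summer temperature. A confounder must cause both variables, so stream turbidity does not qualify.

no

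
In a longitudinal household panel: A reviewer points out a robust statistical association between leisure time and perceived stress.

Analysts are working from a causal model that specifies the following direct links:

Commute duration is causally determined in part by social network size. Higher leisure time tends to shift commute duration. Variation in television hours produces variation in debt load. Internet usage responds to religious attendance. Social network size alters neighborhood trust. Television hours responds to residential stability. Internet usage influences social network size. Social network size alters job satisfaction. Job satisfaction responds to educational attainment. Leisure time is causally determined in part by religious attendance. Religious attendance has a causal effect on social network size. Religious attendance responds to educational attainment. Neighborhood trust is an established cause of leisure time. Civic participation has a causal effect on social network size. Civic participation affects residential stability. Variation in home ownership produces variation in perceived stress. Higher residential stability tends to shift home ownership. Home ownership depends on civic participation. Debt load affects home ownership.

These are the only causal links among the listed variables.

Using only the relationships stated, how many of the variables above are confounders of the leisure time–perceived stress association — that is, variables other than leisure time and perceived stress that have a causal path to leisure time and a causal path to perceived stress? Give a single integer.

The common causes are: civic participation (to leisure time via civic participation → social network size → neighborhood trust → leisure time; to perceived stress via civic participation → home ownership → perceived stress).
Every other variable lacks a causal path to at least one of leisure time and perceived stress.

1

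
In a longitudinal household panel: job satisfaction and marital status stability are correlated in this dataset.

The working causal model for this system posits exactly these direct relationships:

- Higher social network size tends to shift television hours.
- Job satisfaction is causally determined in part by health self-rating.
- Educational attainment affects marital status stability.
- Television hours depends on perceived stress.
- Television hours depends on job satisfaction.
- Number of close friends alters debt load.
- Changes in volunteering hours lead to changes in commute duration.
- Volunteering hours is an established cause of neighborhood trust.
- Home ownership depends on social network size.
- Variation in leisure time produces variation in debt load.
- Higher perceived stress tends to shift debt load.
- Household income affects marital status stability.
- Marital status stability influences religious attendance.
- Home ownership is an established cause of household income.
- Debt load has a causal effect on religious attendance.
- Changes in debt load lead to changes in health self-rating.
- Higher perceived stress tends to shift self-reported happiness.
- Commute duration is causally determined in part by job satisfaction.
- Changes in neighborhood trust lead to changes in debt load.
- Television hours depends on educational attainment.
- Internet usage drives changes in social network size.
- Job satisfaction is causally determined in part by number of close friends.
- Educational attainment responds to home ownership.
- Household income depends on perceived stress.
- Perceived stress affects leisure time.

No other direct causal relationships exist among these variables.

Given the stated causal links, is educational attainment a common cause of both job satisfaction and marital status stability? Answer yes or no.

Educational attainment has no stated causal path to job satisfaction. A confounder must cause both variables, so educational attainment does not qualify.

no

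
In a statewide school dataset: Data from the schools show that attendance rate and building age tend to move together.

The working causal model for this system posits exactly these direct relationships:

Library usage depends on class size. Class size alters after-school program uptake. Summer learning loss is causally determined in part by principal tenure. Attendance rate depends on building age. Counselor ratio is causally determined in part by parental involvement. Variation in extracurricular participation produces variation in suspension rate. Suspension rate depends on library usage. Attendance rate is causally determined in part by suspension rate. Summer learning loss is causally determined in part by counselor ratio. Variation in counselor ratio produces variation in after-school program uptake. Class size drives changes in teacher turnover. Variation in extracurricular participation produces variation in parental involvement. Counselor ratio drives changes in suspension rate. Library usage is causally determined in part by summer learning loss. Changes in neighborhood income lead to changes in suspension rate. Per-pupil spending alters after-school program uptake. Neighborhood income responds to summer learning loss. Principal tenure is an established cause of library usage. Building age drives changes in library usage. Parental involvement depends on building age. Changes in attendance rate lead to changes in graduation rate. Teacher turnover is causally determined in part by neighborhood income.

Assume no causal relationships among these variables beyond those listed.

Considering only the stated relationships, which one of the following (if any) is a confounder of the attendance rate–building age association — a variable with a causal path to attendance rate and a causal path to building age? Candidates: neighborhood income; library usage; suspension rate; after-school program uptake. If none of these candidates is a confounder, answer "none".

None of the listed candidates has causal paths to both attendance rate and building age in the stated relationships, so none is a common cause.

none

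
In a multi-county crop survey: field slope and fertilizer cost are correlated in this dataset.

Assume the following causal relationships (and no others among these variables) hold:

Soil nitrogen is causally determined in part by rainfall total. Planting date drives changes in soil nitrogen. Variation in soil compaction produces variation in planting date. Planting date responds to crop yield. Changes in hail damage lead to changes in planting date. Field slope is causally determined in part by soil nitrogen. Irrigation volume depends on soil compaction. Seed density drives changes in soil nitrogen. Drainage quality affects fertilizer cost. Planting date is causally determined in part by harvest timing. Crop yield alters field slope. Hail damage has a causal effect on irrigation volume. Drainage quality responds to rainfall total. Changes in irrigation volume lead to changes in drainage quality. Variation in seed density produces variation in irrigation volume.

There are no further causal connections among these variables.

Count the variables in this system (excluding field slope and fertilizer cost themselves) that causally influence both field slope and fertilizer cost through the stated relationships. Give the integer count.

4

The common causes are: hail damage (to field slope via hail damage → planting date → soil nitrogen → field slope; to fertilizer cost via hail damage → irrigation volume → drainage quality → fertilizer cost); rainfall total (to field slope via rainfall total → soil nitrogen → field slope; to fertilizer cost via rainfall total → drainage quality → fertilizer cost); seed density (to field slope via seed density → soil nitrogen → field slope; to fertilizer cost via seed density → irrigation volume → drainage quality → fertilizer cost); soil compaction (to field slope via soil compaction → planting date → soil nitrogen → field slope; to fertilizer cost via soil compaction → irrigation volume → drainage quality → fertilizer cost).
Every other variable lacks a causal path to at least one of field slope and fertilizer cost.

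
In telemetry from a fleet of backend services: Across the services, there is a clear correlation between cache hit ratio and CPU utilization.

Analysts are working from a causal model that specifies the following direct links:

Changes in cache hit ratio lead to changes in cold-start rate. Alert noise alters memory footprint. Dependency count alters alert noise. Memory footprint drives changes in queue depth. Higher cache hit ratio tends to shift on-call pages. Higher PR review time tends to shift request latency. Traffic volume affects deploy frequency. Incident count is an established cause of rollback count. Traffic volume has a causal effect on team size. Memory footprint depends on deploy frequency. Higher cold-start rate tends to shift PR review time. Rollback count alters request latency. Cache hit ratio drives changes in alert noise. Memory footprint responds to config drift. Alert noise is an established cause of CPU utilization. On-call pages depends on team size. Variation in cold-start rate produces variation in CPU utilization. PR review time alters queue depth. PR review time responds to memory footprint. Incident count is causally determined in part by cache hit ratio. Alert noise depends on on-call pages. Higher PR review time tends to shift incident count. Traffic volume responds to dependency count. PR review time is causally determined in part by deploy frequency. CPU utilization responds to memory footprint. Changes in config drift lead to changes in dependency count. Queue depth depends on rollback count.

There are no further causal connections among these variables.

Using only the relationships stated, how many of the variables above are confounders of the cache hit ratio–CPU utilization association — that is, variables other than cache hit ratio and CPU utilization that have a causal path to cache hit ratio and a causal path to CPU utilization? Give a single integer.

No listed variable has a causal path to both cache hit ratio and CPU utilization, so there are no common causes.

0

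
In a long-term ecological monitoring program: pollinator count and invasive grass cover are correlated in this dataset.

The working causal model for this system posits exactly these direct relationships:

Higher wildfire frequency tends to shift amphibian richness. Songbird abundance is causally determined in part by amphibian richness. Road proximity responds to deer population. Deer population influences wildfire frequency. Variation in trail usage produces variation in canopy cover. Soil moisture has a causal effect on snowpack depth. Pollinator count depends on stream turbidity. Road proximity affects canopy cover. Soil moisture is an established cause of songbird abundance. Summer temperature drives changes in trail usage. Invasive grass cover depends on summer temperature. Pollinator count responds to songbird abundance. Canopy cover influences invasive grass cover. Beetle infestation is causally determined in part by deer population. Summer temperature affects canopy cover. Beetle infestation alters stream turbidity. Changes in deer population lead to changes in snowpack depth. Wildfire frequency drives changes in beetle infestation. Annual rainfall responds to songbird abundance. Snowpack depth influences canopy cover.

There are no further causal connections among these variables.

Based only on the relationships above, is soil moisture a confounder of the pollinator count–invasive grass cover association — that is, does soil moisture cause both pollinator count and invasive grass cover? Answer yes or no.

yes

Soil moisture has a causal path to pollinator count (soil moisture → songbird abundance → pollinator count) and to invasive grass cover (soil moisture → snowpack depth → canopy cover → invasive grass cover), so it is a common cause of both — a confounder.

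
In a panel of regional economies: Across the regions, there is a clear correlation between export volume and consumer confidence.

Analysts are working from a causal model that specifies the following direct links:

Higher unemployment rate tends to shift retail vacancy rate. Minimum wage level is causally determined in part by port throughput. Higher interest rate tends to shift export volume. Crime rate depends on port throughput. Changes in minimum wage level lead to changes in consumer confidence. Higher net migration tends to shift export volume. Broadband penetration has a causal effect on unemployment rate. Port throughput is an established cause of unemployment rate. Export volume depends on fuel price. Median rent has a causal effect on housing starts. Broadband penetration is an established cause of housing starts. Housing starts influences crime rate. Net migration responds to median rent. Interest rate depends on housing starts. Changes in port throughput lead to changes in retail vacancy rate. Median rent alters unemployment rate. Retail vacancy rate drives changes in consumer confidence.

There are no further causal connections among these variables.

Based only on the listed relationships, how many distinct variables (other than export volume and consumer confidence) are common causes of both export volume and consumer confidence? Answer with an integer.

The common causes are: broadband penetration (to export volume via broadband penetration → housing starts → interest rate → export volume; to consumer confidence via broadband penetration → unemployment rate → retail vacancy rate → consumer confidence); median rent (to export volume via median rent → net migration → export volume; to consumer confidence via median rent → unemployment rate → retail vacancy rate → consumer confidence).
Every other variable lacks a causal path to at least one of export volume and consumer confidence.

2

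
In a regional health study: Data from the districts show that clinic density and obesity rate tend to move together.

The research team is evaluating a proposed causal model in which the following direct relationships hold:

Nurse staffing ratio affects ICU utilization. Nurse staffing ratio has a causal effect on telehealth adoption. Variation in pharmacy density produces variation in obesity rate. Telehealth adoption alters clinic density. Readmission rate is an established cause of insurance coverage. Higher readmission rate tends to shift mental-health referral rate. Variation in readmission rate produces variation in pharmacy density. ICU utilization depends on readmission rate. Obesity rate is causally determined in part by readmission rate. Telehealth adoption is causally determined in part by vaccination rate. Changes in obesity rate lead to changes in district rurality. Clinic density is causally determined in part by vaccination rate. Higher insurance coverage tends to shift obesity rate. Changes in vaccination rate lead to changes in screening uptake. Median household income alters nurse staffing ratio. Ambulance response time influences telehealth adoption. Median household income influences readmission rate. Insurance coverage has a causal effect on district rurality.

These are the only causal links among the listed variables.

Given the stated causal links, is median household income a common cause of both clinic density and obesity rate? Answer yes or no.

yes

Median household income has a causal path to clinic density (median household income → nurse staffing ratio → telehealth adoption → clinic density) and to obesity rate (median household income → readmission rate → obesity rate), so it is a common cause of both — a confounder.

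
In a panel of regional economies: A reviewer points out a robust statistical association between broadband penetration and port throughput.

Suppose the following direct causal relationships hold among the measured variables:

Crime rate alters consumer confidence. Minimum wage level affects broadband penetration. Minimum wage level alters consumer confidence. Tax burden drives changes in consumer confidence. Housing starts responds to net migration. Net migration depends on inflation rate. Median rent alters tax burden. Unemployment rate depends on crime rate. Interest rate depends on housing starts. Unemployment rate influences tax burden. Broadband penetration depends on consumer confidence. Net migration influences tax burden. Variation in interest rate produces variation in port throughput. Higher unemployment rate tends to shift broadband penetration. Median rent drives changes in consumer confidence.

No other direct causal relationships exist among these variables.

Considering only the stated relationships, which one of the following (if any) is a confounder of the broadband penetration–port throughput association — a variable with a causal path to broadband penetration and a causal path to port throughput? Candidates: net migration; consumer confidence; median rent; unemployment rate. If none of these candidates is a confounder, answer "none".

net migration

Net migration causes broadband penetration (net migration → tax burden → consumer confidence → broadband penetration) and also causes port throughput (net migration → housing starts → interest rate → port throughput); it is a common cause of both.
Each of the other candidates lacks a causal path to at least one of broadband penetration and port throughput, so they do not confound the relationship.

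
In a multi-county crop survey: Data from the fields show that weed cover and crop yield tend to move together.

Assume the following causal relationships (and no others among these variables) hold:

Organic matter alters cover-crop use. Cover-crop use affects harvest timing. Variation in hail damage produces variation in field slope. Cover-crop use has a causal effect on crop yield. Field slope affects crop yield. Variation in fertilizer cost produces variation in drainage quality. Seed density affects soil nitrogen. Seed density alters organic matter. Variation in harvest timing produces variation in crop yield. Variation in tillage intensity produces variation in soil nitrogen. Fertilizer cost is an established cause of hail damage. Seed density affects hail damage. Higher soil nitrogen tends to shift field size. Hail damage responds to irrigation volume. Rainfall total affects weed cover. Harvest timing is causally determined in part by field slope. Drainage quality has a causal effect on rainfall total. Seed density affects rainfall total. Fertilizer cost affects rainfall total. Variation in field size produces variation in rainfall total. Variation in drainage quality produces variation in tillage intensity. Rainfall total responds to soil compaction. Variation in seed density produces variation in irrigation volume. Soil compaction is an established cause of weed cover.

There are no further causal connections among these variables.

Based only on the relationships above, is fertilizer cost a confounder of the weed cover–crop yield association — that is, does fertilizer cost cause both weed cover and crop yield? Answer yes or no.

yes

Fertilizer cost has a causal path to weed cover (fertilizer cost → rainfall total → weed cover) and to crop yield (fertilizer cost → hail damage → field slope → crop yield), so it is a common cause of both — a confounder.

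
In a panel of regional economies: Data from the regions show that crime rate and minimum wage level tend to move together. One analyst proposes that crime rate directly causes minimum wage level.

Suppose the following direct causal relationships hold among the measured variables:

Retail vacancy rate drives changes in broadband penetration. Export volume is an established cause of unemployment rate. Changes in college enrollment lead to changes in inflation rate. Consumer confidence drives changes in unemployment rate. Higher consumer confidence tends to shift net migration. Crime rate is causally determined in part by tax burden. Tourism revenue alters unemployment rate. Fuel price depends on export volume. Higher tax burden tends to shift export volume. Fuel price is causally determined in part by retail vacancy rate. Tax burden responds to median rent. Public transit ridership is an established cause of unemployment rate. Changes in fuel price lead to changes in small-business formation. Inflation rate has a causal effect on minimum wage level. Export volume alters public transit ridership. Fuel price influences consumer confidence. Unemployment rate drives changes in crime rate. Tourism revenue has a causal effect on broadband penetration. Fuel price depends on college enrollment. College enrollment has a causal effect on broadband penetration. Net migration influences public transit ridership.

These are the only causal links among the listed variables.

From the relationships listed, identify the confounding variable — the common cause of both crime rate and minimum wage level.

College enrollment has a causal path to crime rate (college enrollment → fuel price → consumer confidence → unemployment rate → crime rate) and a separate causal path to minimum wage level (college enrollment → inflation rate → minimum wage level), so it is a common cause of both.
No stated relationship gives crime rate a causal route to minimum wage level, so the correlation is explained by the shared upstream cause rather than a direct effect.

college enrollment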